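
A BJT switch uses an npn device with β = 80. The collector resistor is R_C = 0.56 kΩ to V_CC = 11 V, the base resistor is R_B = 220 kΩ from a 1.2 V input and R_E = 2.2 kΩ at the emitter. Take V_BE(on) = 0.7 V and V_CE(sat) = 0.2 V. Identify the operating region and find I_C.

active; I_C ≈ 0.1 mA

Assume active. Base-emitter loop: I_B = (V_BB − V_BE)/(R_B + (β+1)R_E) = (1.2 − 0.7)/(220 + 81×2.2) = 0.00126 mA.
I_C = β·I_B = 80×0.00126 = 0.1 mA.
V_CE = V_CC − I_C·R_C − I_E·R_E = 11 − 0.1×0.56 − 0.102×2.2 = 10.7 V > V_CE(sat), so the active-region assumption holds.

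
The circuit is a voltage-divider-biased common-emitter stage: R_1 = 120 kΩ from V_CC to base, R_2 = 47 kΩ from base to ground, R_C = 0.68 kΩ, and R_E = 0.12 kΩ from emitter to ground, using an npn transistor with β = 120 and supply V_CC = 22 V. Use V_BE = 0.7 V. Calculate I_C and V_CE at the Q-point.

Thevenize the base divider: V_Th = V_CC·R_2/(R_1+R_2) = 22×47/167 = 6.19 V, R_Th = R_1‖R_2 = 33.8 kΩ.
Base-emitter loop: V_Th = I_B·R_Th + V_BE + (β+1)I_B·R_E, so I_B = (6.19 − 0.7) / (33.8 + 121×0.12) = 0.114 mA.
I_C = β·I_B = 120×0.114 = 13.6 mA, and I_E = (β+1)I_B = 13.8 mA.
V_CE = V_CC − I_C·R_C − I_E·R_E = 22 − 13.6×0.68 − 13.8×0.12 = 11.1 V.
V_CE = 11.1 V > 0.2 V confirms active-region operation.

I_C ≈ 14 mA, V_CE ≈ 11 V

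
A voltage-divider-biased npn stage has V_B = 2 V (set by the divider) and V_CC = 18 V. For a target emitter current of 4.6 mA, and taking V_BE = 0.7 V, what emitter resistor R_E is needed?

V_E = V_B − V_BE = 2 − 0.7 = 1.3 V.
R_E = V_E / I_E = 1.3 / 4.6 = 0.283 kΩ.

R_E ≈ 0.28 kΩ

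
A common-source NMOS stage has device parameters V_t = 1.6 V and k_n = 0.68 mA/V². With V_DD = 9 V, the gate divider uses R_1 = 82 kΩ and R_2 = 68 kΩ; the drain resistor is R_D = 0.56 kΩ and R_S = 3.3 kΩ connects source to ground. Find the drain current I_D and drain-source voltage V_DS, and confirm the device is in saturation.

I_D ≈ 0.42 mA, V_DS ≈ 7.4 V

V_G = V_DD·R_2/(R_1+R_2) = 9×68/150 = 4.08 V.
Assume saturation: I_D = (k_n/2)(V_GS − V_t)² with V_GS = V_G − I_D·R_S = 4.08 − 3.3·I_D.
Substituting gives 3.7·I_D² − 6.57·I_D + 2.09 = 0, with roots I_D = 0.416 or 1.36 mA.
The root I_D = 1.36 mA gives V_GS = -0.398 V ≤ V_t, so take I_D = 0.416 mA.
Then V_GS = 2.71 V and V_DS = V_DD − I_D(R_D+R_S) = 9 − 0.416×3.86 = 7.39 V.
Saturation requires V_DS ≥ V_GS − V_t = 1.11 V; 7.39 ≥ 1.11 ✓.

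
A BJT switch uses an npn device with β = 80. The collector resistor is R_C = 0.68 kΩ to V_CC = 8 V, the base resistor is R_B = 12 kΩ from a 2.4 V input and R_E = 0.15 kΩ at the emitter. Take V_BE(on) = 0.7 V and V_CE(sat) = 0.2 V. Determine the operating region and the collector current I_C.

active; I_C ≈ 5.6 mA

Assume active. Base-emitter loop: I_B = (V_BB − V_BE)/(R_B + (β+1)R_E) = (2.4 − 0.7)/(12 + 81×0.15) = 0.0704 mA.
I_C = β·I_B = 80×0.0704 = 5.63 mA.
V_CE = V_CC − I_C·R_C − I_E·R_E = 8 − 5.63×0.68 − 5.7×0.15 = 3.32 V > V_CE(sat), so the active-region assumption holds.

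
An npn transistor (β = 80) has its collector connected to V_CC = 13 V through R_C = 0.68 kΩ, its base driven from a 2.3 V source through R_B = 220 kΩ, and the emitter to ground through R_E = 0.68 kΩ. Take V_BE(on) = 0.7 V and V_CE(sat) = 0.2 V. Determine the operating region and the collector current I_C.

active; I_C ≈ 0.47 mA

Assume active. Base-emitter loop: I_B = (V_BB − V_BE)/(R_B + (β+1)R_E) = (2.3 − 0.7)/(220 + 81×0.68) = 0.00582 mA.
I_C = β·I_B = 80×0.00582 = 0.465 mA.
V_CE = V_CC − I_C·R_C − I_E·R_E = 13 − 0.465×0.68 − 0.471×0.68 = 12.4 V > V_CE(sat), so the active-region assumption holds.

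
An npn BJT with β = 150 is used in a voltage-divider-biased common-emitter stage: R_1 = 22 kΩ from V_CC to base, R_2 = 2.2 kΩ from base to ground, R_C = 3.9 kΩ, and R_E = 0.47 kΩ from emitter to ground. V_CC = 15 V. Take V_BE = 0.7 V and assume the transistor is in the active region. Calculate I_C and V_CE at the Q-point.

Thevenize the base divider: V_Th = V_CC·R_2/(R_1+R_2) = 15×2.2/24.2 = 1.36 V, R_Th = R_1‖R_2 = 2 kΩ.
Base-emitter loop: V_Th = I_B·R_Th + V_BE + (β+1)I_B·R_E, so I_B = (1.36 − 0.7) / (2 + 151×0.47) = 0.00909 mA.
I_C = β·I_B = 150×0.00909 = 1.36 mA, and I_E = (β+1)I_B = 1.37 mA.
V_CE = V_CC − I_C·R_C − I_E·R_E = 15 − 1.36×3.9 − 1.37×0.47 = 9.03 V.
V_CE = 9.03 V > 0.2 V confirms active-region operation.

I_C ≈ 1.4 mA, V_CE ≈ 9 V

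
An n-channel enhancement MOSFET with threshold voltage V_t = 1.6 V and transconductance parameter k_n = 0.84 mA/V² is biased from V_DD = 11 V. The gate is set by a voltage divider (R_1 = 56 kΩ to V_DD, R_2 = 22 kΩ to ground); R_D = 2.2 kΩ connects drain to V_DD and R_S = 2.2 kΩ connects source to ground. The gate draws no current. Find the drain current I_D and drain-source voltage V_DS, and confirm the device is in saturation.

V_G = V_DD·R_2/(R_1+R_2) = 11×22/78 = 3.1 V.
Assume saturation: I_D = (k_n/2)(V_GS − V_t)² with V_GS = V_G − I_D·R_S = 3.1 − 2.2·I_D.
Substituting gives 2.03·I_D² − 3.78·I_D + 0.948 = 0, with roots I_D = 0.299 or 1.56 mA.
The root I_D = 1.56 mA gives V_GS = -0.326 V ≤ V_t, so take I_D = 0.299 mA.
Then V_GS = 2.44 V and V_DS = V_DD − I_D(R_D+R_S) = 11 − 0.299×4.4 = 9.68 V.
Saturation requires V_DS ≥ V_GS − V_t = 0.844 V; 9.68 ≥ 0.844 ✓.

I_D ≈ 0.3 mA, V_DS ≈ 9.7 V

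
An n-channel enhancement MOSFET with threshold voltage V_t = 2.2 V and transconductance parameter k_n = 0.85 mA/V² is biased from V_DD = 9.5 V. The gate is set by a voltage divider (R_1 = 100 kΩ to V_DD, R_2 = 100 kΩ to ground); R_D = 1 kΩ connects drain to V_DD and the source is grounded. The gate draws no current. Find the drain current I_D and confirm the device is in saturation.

V_G = V_DD·R_2/(R_1+R_2) = 9.5×100/200 = 4.75 V. With the source grounded, V_GS = V_G = 4.75 V.
Assume saturation: I_D = (k_n/2)(V_GS − V_t)² = (0.85/2)×(4.75 − 2.2)² = 0.425×2.55² = 2.76 mA.
V_DS = V_DD − I_D·R_D = 9.5 − 2.76×1 = 6.74 V.
Saturation requires V_DS ≥ V_GS − V_t = 2.55 V; 6.74 ≥ 2.55 ✓.

I_D ≈ 2.8 mA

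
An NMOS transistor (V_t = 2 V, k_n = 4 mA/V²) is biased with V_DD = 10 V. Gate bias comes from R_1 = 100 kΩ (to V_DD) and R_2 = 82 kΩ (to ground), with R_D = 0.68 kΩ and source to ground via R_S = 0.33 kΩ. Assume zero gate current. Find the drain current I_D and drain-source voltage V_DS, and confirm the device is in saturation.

I_D ≈ 3.6 mA, V_DS ≈ 6.4 V

V_G = V_DD·R_2/(R_1+R_2) = 10×82/182 = 4.51 V.
Assume saturation: I_D = (k_n/2)(V_GS − V_t)² with V_GS = V_G − I_D·R_S = 4.51 − 0.33·I_D.
Substituting gives 0.218·I_D² − 4.31·I_D + 12.6 = 0, with roots I_D = 3.55 or 16.2 mA.
The root I_D = 16.2 mA gives V_GS = -0.848 V ≤ V_t, so take I_D = 3.55 mA.
Then V_GS = 3.33 V and V_DS = V_DD − I_D(R_D+R_S) = 10 − 3.55×1.01 = 6.41 V.
Saturation requires V_DS ≥ V_GS − V_t = 1.33 V; 6.41 ≥ 1.33 ✓.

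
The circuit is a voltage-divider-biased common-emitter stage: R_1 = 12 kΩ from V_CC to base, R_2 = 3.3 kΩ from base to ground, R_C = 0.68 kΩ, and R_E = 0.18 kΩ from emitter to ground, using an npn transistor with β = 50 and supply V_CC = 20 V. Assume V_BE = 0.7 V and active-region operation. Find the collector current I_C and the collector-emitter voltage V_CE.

I_C ≈ 15 mA, V_CE ≈ 6.7 V

Thevenize the base divider: V_Th = V_CC·R_2/(R_1+R_2) = 20×3.3/15.3 = 4.31 V, R_Th = R_1‖R_2 = 2.59 kΩ.
Base-emitter loop: V_Th = I_B·R_Th + V_BE + (β+1)I_B·R_E, so I_B = (4.31 − 0.7) / (2.59 + 51×0.18) = 0.307 mA.
I_C = β·I_B = 50×0.307 = 15.4 mA, and I_E = (β+1)I_B = 15.7 mA.
V_CE = V_CC − I_C·R_C − I_E·R_E = 20 − 15.4×0.68 − 15.7×0.18 = 6.74 V.
V_CE = 6.74 V > 0.2 V confirms active-region operation.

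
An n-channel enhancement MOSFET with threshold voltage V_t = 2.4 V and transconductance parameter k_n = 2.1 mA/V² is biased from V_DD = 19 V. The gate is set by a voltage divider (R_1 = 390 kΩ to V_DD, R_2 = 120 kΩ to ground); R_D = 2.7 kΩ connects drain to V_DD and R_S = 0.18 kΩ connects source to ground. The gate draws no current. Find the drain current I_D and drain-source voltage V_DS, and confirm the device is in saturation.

I_D ≈ 2.7 mA, V_DS ≈ 11 V

V_G = V_DD·R_2/(R_1+R_2) = 19×120/510 = 4.47 V.
Assume saturation: I_D = (k_n/2)(V_GS − V_t)² with V_GS = V_G − I_D·R_S = 4.47 − 0.18·I_D.
Substituting gives 0.034·I_D² − 1.78·I_D + 4.5 = 0, with roots I_D = 2.66 or 49.7 mA.
The root I_D = 49.7 mA gives V_GS = -4.48 V ≤ V_t, so take I_D = 2.66 mA.
Then V_GS = 3.99 V and V_DS = V_DD − I_D(R_D+R_S) = 19 − 2.66×2.88 = 11.3 V.
Saturation requires V_DS ≥ V_GS − V_t = 1.59 V; 11.3 ≥ 1.59 ✓.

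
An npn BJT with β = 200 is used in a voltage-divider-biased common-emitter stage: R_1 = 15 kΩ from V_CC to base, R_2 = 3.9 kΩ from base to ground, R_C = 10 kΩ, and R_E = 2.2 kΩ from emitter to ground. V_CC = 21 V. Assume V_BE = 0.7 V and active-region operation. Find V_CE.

Thevenize the base divider: V_Th = V_CC·R_2/(R_1+R_2) = 21×3.9/18.9 = 4.33 V, R_Th = R_1‖R_2 = 3.1 kΩ.
Base-emitter loop: V_Th = I_B·R_Th + V_BE + (β+1)I_B·R_E, so I_B = (4.33 − 0.7) / (3.1 + 201×2.2) = 0.00816 mA.
I_C = β·I_B = 200×0.00816 = 1.63 mA, and I_E = (β+1)I_B = 1.64 mA.
V_CE = V_CC − I_C·R_C − I_E·R_E = 21 − 1.63×10 − 1.64×2.2 = 1.07 V.
V_CE = 1.07 V > 0.2 V confirms active-region operation.

V_CE ≈ 1.1 V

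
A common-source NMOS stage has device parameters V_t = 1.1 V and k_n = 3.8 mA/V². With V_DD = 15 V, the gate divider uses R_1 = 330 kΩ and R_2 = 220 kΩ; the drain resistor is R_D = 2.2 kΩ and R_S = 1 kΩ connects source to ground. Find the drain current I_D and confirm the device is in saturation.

V_G = V_DD·R_2/(R_1+R_2) = 15×220/550 = 6 V.
Assume saturation: I_D = (k_n/2)(V_GS − V_t)² with V_GS = V_G − I_D·R_S = 6 − 1·I_D.
Substituting gives 1.9·I_D² − 19.6·I_D + 45.6 = 0, with roots I_D = 3.54 or 6.79 mA.
The root I_D = 6.79 mA gives V_GS = -0.79 V ≤ V_t, so take I_D = 3.54 mA.
Then V_GS = 2.46 V and V_DS = V_DD − I_D(R_D+R_S) = 15 − 3.54×3.2 = 3.69 V.
Saturation requires V_DS ≥ V_GS − V_t = 1.36 V; 3.69 ≥ 1.36 ✓.

I_D ≈ 3.5 mA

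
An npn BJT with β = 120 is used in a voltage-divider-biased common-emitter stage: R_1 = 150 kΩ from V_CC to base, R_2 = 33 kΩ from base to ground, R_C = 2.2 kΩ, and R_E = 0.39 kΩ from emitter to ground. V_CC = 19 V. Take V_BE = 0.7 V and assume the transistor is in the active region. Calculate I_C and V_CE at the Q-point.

Thevenize the base divider: V_Th = V_CC·R_2/(R_1+R_2) = 19×33/183 = 3.43 V, R_Th = R_1‖R_2 = 27 kΩ.
Base-emitter loop: V_Th = I_B·R_Th + V_BE + (β+1)I_B·R_E, so I_B = (3.43 − 0.7) / (27 + 121×0.39) = 0.0367 mA.
I_C = β·I_B = 120×0.0367 = 4.41 mA, and I_E = (β+1)I_B = 4.44 mA.
V_CE = V_CC − I_C·R_C − I_E·R_E = 19 − 4.41×2.2 − 4.44×0.39 = 7.57 V.
V_CE = 7.57 V > 0.2 V confirms active-region operation.

I_C ≈ 4.4 mA, V_CE ≈ 7.6 V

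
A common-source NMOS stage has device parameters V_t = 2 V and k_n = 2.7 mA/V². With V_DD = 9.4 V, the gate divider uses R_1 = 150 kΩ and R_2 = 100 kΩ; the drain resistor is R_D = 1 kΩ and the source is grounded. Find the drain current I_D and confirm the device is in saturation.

I_D ≈ 4.2 mA

V_G = V_DD·R_2/(R_1+R_2) = 9.4×100/250 = 3.76 V. With the source grounded, V_GS = V_G = 3.76 V.
Assume saturation: I_D = (k_n/2)(V_GS − V_t)² = (2.7/2)×(3.76 − 2)² = 1.35×1.76² = 4.18 mA.
V_DS = V_DD − I_D·R_D = 9.4 − 4.18×1 = 5.22 V.
Saturation requires V_DS ≥ V_GS − V_t = 1.76 V; 5.22 ≥ 1.76 ✓.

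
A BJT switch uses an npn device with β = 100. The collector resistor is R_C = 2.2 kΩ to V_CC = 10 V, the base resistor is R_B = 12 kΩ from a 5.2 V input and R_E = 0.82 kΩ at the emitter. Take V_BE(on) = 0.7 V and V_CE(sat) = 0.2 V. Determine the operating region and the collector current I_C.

Assume active: I_B = (5.2 − 0.7)/(12 + 101×0.82) = 0.0475 mA, I_C = β·I_B = 4.75 mA.
Then V_CE = 10 − 4.75×2.2 − 4.79×0.82 = -4.37 V < 0.2 V — the active assumption fails.
Re-solve with V_CE = 0.2 V. KCL at the emitter: V_E/R_E = (V_BB−0.7−V_E)/R_B + (V_CC−0.2−V_E)/R_C, giving V_E = 2.75 V.
I_C = (V_CC − 0.2 − V_E)/R_C = (9.8 − 2.75)/2.2 = 3.21 mA.
Check: I_B = (4.5 − 2.75)/12 = 0.146 mA, and β·I_B = 14.6 mA > I_C, confirming saturation.

saturation; I_C ≈ 3.2 mA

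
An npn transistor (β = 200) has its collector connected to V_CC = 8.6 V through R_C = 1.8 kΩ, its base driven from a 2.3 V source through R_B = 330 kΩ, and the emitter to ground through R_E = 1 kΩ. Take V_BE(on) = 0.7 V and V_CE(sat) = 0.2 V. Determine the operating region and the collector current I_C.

Assume active. Base-emitter loop: I_B = (V_BB − V_BE)/(R_B + (β+1)R_E) = (2.3 − 0.7)/(330 + 201×1) = 0.00301 mA.
I_C = β·I_B = 200×0.00301 = 0.603 mA.
V_CE = V_CC − I_C·R_C − I_E·R_E = 8.6 − 0.603×1.8 − 0.606×1 = 6.91 V > V_CE(sat), so the active-region assumption holds.

active; I_C ≈ 0.6 mA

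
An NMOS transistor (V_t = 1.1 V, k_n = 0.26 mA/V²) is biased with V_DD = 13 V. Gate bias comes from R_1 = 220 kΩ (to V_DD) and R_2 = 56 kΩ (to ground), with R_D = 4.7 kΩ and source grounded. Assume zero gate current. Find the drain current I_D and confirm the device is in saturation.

I_D ≈ 0.31 mA

V_G = V_DD·R_2/(R_1+R_2) = 13×56/276 = 2.64 V. With the source grounded, V_GS = V_G = 2.64 V.
Assume saturation: I_D = (k_n/2)(V_GS − V_t)² = (0.26/2)×(2.64 − 1.1)² = 0.13×1.54² = 0.307 mA.
V_DS = V_DD − I_D·R_D = 13 − 0.307×4.7 = 11.6 V.
Saturation requires V_DS ≥ V_GS − V_t = 1.54 V; 11.6 ≥ 1.54 ✓.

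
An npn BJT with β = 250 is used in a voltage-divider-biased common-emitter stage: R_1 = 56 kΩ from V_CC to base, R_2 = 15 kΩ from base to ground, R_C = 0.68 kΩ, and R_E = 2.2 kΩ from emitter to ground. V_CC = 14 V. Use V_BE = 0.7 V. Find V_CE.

Thevenize the base divider: V_Th = V_CC·R_2/(R_1+R_2) = 14×15/71 = 2.96 V, R_Th = R_1‖R_2 = 11.8 kΩ.
Base-emitter loop: V_Th = I_B·R_Th + V_BE + (β+1)I_B·R_E, so I_B = (2.96 − 0.7) / (11.8 + 251×2.2) = 0.004 mA.
I_C = β·I_B = 250×0.004 = 1 mA, and I_E = (β+1)I_B = 1 mA.
V_CE = V_CC − I_C·R_C − I_E·R_E = 14 − 1×0.68 − 1×2.2 = 11.1 V.
V_CE = 11.1 V > 0.2 V confirms active-region operation.

V_CE ≈ 11 V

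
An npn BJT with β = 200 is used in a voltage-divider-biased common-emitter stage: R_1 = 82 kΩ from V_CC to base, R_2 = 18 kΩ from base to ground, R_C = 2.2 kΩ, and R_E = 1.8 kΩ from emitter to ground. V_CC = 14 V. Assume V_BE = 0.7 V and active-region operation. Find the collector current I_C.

Thevenize the base divider: V_Th = V_CC·R_2/(R_1+R_2) = 14×18/100 = 2.52 V, R_Th = R_1‖R_2 = 14.8 kΩ.
Base-emitter loop: V_Th = I_B·R_Th + V_BE + (β+1)I_B·R_E, so I_B = (2.52 − 0.7) / (14.8 + 201×1.8) = 0.00483 mA.
I_C = β·I_B = 200×0.00483 = 0.967 mA, and I_E = (β+1)I_B = 0.971 mA.
V_CE = V_CC − I_C·R_C − I_E·R_E = 14 − 0.967×2.2 − 0.971×1.8 = 10.1 V.
V_CE = 10.1 V > 0.2 V confirms active-region operation.

I_C ≈ 0.97 mA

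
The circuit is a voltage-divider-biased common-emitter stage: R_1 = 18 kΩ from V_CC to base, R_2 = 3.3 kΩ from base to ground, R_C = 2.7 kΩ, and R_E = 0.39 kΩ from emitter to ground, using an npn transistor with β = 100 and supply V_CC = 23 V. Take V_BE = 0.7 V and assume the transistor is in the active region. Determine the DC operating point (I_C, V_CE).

I_C ≈ 6.8 mA, V_CE ≈ 2 V

Thevenize the base divider: V_Th = V_CC·R_2/(R_1+R_2) = 23×3.3/21.3 = 3.56 V, R_Th = R_1‖R_2 = 2.79 kΩ.
Base-emitter loop: V_Th = I_B·R_Th + V_BE + (β+1)I_B·R_E, so I_B = (3.56 − 0.7) / (2.79 + 101×0.39) = 0.0679 mA.
I_C = β·I_B = 100×0.0679 = 6.79 mA, and I_E = (β+1)I_B = 6.86 mA.
V_CE = V_CC − I_C·R_C − I_E·R_E = 23 − 6.79×2.7 − 6.86×0.39 = 2 V.
V_CE = 2 V > 0.2 V confirms active-region operation.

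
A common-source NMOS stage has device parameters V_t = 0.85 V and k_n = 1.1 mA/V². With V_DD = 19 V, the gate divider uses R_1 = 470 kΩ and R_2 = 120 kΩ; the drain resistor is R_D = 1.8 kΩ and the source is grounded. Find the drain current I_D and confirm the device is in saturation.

V_G = V_DD·R_2/(R_1+R_2) = 19×120/590 = 3.86 V. With the source grounded, V_GS = V_G = 3.86 V.
Assume saturation: I_D = (k_n/2)(V_GS − V_t)² = (1.1/2)×(3.86 − 0.85)² = 0.55×3.01² = 5 mA.
V_DS = V_DD − I_D·R_D = 19 − 5×1.8 = 10 V.
Saturation requires V_DS ≥ V_GS − V_t = 3.01 V; 10 ≥ 3.01 ✓.

I_D ≈ 5 mA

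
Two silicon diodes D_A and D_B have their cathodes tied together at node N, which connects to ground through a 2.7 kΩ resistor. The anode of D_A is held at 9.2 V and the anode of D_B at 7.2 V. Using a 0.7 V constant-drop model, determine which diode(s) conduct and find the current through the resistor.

Assume both conduct. Then node N would need to be at both 9.2−0.7 = 8.5 V and 7.2−0.7 = 6.5 V, which is impossible.
Assume only D_A conducts: V_N = 9.2 − 0.7 = 8.5 V, so I_R = 8.5/2.7 = 3.15 mA.
Check D_B: its anode-to-cathode voltage is 7.2 − 8.5 = -1.3 V < 0.7 V, so it is off. The assumption is consistent.

Only D_A conducts; I_R ≈ 3.1 mA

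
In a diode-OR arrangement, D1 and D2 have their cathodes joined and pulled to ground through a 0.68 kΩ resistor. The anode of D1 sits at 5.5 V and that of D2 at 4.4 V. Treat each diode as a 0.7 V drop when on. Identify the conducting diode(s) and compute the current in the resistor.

Assume both conduct. Then node N would need to be at both 5.5−0.7 = 4.8 V and 4.4−0.7 = 3.7 V, which is impossible.
Assume only D1 conducts: V_N = 5.5 − 0.7 = 4.8 V, so I_R = 4.8/0.68 = 7.06 mA.
Check D2: its anode-to-cathode voltage is 4.4 − 4.8 = -0.4 V < 0.7 V, so it is off. The assumption is consistent.

Only D1 conducts; I_R ≈ 7.1 mA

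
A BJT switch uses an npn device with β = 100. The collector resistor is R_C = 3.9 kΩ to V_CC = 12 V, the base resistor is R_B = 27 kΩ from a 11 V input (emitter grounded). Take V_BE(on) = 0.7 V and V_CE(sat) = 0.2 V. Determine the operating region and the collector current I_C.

Assume active: I_B = (11 − 0.7)/27 = 0.381 mA, giving I_C = β·I_B = 38.1 mA.
But then V_CE = 12 − 38.1×3.9 = -137 V < V_CE(sat) = 0.2 V — impossible in the active region.
So the transistor is saturated. With V_CE = 0.2 V, I_C = (V_CC − 0.2)/R_C = 11.8/3.9 = 3.03 mA.
Check: β·I_B = 38.1 mA > I_C = 3.03 mA, confirming saturation.

saturation; I_C ≈ 3 mA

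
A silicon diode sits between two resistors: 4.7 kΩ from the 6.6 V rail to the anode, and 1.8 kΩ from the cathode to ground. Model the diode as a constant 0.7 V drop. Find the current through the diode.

The two resistors are in series with the diode, so KVL gives 6.6 = I·4.7 + 0.7 + I·1.8.
I = (6.6 − 0.7) / (4.7 + 1.8) kΩ = 5.9 / 6.5 = 0.908 mA.

I ≈ 0.91 mA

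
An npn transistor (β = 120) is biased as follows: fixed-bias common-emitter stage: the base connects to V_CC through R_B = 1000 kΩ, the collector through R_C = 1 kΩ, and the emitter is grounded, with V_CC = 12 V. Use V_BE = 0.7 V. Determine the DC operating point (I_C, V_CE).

Base loop: V_CC = I_B·R_B + V_BE, so I_B = (12 − 0.7)/1000 kΩ = 0.0113 mA.
In the active region I_C = β·I_B = 120 × 0.0113 = 1.36 mA.
Collector loop: V_CE = V_CC − I_C·R_C = 12 − 1.36×1 = 10.6 V.
Since V_CE = 10.6 V > V_CE(sat) ≈ 0.2 V, the transistor is in the active region as assumed.

I_C ≈ 1.4 mA, V_CE ≈ 11 V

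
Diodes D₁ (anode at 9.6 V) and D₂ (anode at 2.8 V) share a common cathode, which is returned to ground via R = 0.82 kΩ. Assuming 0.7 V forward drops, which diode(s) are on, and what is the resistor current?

Only D₁ conducts; I_R ≈ 11 mA

Assume both conduct. Then node N would need to be at both 9.6−0.7 = 8.9 V and 2.8−0.7 = 2.1 V, which is impossible.
Assume only D₁ conducts: V_N = 9.6 − 0.7 = 8.9 V, so I_R = 8.9/0.82 = 10.9 mA.
Check D₂: its anode-to-cathode voltage is 2.8 − 8.9 = -6.1 V < 0.7 V, so it is off. The assumption is consistent.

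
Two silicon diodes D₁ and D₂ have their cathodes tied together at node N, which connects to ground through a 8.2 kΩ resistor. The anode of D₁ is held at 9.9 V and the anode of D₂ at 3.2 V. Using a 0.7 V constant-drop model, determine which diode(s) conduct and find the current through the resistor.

Only D₁ conducts; I_R ≈ 1.1 mA

Assume both conduct. Then node N would need to be at both 9.9−0.7 = 9.2 V and 3.2−0.7 = 2.5 V, which is impossible.
Assume only D₁ conducts: V_N = 9.9 − 0.7 = 9.2 V, so I_R = 9.2/8.2 = 1.12 mA.
Check D₂: its anode-to-cathode voltage is 3.2 − 9.2 = -6 V < 0.7 V, so it is off. The assumption is consistent.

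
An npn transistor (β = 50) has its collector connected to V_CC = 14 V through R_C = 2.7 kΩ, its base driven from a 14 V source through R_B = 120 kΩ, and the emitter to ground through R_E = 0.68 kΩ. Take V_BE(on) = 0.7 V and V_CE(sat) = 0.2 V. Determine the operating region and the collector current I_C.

Assume active: I_B = (14 − 0.7)/(120 + 51×0.68) = 0.086 mA, I_C = β·I_B = 4.3 mA.
Then V_CE = 14 − 4.3×2.7 − 4.39×0.68 = -0.59 V < 0.2 V — the active assumption fails.
Re-solve with V_CE = 0.2 V. KCL at the emitter: V_E/R_E = (V_BB−0.7−V_E)/R_B + (V_CC−0.2−V_E)/R_C, giving V_E = 2.82 V.
I_C = (V_CC − 0.2 − V_E)/R_C = (13.8 − 2.82)/2.7 = 4.07 mA.
Check: I_B = (13.3 − 2.82)/120 = 0.0873 mA, and β·I_B = 4.37 mA > I_C, confirming saturation.

saturation; I_C ≈ 4.1 mA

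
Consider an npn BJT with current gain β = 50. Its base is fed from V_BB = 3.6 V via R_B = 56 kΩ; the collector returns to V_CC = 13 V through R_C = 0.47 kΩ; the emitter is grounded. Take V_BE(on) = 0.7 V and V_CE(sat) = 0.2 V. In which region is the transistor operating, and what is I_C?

Assume active. Base-emitter loop: I_B = (V_BB − V_BE)/R_B = (3.6 − 0.7)/56 = 0.0518 mA.
I_C = β·I_B = 50×0.0518 = 2.59 mA.
V_CE = V_CC − I_C·R_C = 13 − 2.59×0.47 = 11.8 V > V_CE(sat), so the active-region assumption holds.

active; I_C ≈ 2.6 mA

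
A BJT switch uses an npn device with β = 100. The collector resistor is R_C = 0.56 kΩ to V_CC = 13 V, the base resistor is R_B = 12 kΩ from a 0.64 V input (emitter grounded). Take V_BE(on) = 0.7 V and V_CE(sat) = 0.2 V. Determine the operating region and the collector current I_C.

cutoff; I_C ≈ 0

V_BB = 0.64 V ≤ V_BE(on) = 0.7 V, so the base-emitter junction is not forward biased.
The transistor is in cutoff: I_B = I_C = 0.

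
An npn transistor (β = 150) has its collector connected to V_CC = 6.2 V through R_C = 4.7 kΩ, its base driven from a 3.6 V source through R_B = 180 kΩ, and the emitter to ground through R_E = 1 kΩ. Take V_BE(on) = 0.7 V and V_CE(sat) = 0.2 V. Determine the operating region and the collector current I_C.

saturation; I_C ≈ 1.1 mA

Assume active: I_B = (3.6 − 0.7)/(180 + 151×1) = 0.00876 mA, I_C = β·I_B = 1.31 mA.
Then V_CE = 6.2 − 1.31×4.7 − 1.32×1 = -1.3 V < 0.2 V — the active assumption fails.
Re-solve with V_CE = 0.2 V. KCL at the emitter: V_E/R_E = (V_BB−0.7−V_E)/R_B + (V_CC−0.2−V_E)/R_C, giving V_E = 1.06 V.
I_C = (V_CC − 0.2 − V_E)/R_C = (6 − 1.06)/4.7 = 1.05 mA.
Check: I_B = (2.9 − 1.06)/180 = 0.0102 mA, and β·I_B = 1.53 mA > I_C, confirming saturation.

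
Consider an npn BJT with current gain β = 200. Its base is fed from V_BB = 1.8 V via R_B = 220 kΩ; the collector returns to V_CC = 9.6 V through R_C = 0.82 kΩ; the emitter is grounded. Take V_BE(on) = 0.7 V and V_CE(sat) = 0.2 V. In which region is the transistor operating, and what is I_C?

Assume active. Base-emitter loop: I_B = (V_BB − V_BE)/R_B = (1.8 − 0.7)/220 = 0.005 mA.
I_C = β·I_B = 200×0.005 = 1 mA.
V_CE = V_CC − I_C·R_C = 9.6 − 1×0.82 = 8.78 V > V_CE(sat), so the active-region assumption holds.

active; I_C ≈ 1 mA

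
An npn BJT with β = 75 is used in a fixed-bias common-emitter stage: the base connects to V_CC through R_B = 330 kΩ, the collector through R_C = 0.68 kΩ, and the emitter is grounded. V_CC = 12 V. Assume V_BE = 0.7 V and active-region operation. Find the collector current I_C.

I_C ≈ 2.6 mA

Base loop: V_CC = I_B·R_B + V_BE, so I_B = (12 − 0.7)/330 kΩ = 0.0342 mA.
In the active region I_C = β·I_B = 75 × 0.0342 = 2.57 mA.
Collector loop: V_CE = V_CC − I_C·R_C = 12 − 2.57×0.68 = 10.3 V.
Since V_CE = 10.3 V > V_CE(sat) ≈ 0.2 V, the transistor is in the active region as assumed.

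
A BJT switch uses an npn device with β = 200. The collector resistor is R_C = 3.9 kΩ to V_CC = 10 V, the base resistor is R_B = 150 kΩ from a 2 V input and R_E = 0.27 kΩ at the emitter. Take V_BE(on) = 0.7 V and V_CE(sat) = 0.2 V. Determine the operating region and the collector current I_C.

Assume active. Base-emitter loop: I_B = (V_BB − V_BE)/(R_B + (β+1)R_E) = (2 − 0.7)/(150 + 201×0.27) = 0.00636 mA.
I_C = β·I_B = 200×0.00636 = 1.27 mA.
V_CE = V_CC − I_C·R_C − I_E·R_E = 10 − 1.27×3.9 − 1.28×0.27 = 4.69 V > V_CE(sat), so the active-region assumption holds.

active; I_C ≈ 1.3 mA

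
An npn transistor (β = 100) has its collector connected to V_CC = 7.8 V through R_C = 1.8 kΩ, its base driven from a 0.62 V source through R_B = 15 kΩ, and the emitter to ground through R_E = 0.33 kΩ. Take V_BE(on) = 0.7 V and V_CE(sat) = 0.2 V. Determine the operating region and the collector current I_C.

V_BB = 0.62 V ≤ V_BE(on) = 0.7 V, so the base-emitter junction is not forward biased.
The transistor is in cutoff: I_B = I_C = 0.

cutoff; I_C ≈ 0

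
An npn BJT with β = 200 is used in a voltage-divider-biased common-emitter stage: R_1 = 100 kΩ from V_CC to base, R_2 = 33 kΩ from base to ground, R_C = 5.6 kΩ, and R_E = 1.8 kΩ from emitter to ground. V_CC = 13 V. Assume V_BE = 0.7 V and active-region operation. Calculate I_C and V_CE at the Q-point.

I_C ≈ 1.3 mA, V_CE ≈ 3.3 V

Thevenize the base divider: V_Th = V_CC·R_2/(R_1+R_2) = 13×33/133 = 3.23 V, R_Th = R_1‖R_2 = 24.8 kΩ.
Base-emitter loop: V_Th = I_B·R_Th + V_BE + (β+1)I_B·R_E, so I_B = (3.23 − 0.7) / (24.8 + 201×1.8) = 0.00653 mA.
I_C = β·I_B = 200×0.00653 = 1.31 mA, and I_E = (β+1)I_B = 1.31 mA.
V_CE = V_CC − I_C·R_C − I_E·R_E = 13 − 1.31×5.6 − 1.31×1.8 = 3.32 V.
V_CE = 3.32 V > 0.2 V confirms active-region operation.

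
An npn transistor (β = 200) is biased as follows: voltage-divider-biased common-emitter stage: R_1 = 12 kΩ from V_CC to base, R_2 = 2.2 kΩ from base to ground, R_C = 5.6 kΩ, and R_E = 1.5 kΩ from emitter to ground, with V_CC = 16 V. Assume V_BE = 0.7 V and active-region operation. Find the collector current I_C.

I_C ≈ 1.2 mA

Thevenize the base divider: V_Th = V_CC·R_2/(R_1+R_2) = 16×2.2/14.2 = 2.48 V, R_Th = R_1‖R_2 = 1.86 kΩ.
Base-emitter loop: V_Th = I_B·R_Th + V_BE + (β+1)I_B·R_E, so I_B = (2.48 − 0.7) / (1.86 + 201×1.5) = 0.00586 mA.
I_C = β·I_B = 200×0.00586 = 1.17 mA, and I_E = (β+1)I_B = 1.18 mA.
V_CE = V_CC − I_C·R_C − I_E·R_E = 16 − 1.17×5.6 − 1.18×1.5 = 7.66 V.
V_CE = 7.66 V > 0.2 V confirms active-region operation.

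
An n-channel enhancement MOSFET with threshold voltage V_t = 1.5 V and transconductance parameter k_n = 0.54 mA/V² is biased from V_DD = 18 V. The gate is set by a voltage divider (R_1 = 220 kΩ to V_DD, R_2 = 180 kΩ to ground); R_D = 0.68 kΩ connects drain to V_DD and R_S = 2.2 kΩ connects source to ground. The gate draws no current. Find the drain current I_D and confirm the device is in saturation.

V_G = V_DD·R_2/(R_1+R_2) = 18×180/400 = 8.1 V.
Assume saturation: I_D = (k_n/2)(V_GS − V_t)² with V_GS = V_G − I_D·R_S = 8.1 − 2.2·I_D.
Substituting gives 1.31·I_D² − 8.84·I_D + 11.8 = 0, with roots I_D = 1.82 or 4.95 mA.
The root I_D = 4.95 mA gives V_GS = -2.78 V ≤ V_t, so take I_D = 1.82 mA.
Then V_GS = 4.1 V and V_DS = V_DD − I_D(R_D+R_S) = 18 − 1.82×2.88 = 12.8 V.
Saturation requires V_DS ≥ V_GS − V_t = 2.6 V; 12.8 ≥ 2.6 ✓.

I_D ≈ 1.8 mA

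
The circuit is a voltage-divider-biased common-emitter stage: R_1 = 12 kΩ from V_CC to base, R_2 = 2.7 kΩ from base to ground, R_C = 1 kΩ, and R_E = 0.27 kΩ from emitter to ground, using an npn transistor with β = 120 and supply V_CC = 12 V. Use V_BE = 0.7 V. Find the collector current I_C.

I_C ≈ 5.2 mA

Thevenize the base divider: V_Th = V_CC·R_2/(R_1+R_2) = 12×2.7/14.7 = 2.2 V, R_Th = R_1‖R_2 = 2.2 kΩ.
Base-emitter loop: V_Th = I_B·R_Th + V_BE + (β+1)I_B·R_E, so I_B = (2.2 − 0.7) / (2.2 + 121×0.27) = 0.0431 mA.
I_C = β·I_B = 120×0.0431 = 5.18 mA, and I_E = (β+1)I_B = 5.22 mA.
V_CE = V_CC − I_C·R_C − I_E·R_E = 12 − 5.18×1 − 5.22×0.27 = 5.42 V.
V_CE = 5.42 V > 0.2 V confirms active-region operation.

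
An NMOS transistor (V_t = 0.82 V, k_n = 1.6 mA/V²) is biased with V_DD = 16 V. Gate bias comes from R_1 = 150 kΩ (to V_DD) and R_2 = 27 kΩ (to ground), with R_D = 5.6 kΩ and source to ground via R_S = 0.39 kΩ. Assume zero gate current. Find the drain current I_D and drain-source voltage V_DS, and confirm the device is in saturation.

I_D ≈ 1.1 mA, V_DS ≈ 9.3 V

V_G = V_DD·R_2/(R_1+R_2) = 16×27/177 = 2.44 V.
Assume saturation: I_D = (k_n/2)(V_GS − V_t)² with V_GS = V_G − I_D·R_S = 2.44 − 0.39·I_D.
Substituting gives 0.122·I_D² − 2.01·I_D + 2.1 = 0, with roots I_D = 1.12 or 15.4 mA.
The root I_D = 15.4 mA gives V_GS = -3.57 V ≤ V_t, so take I_D = 1.12 mA.
Then V_GS = 2 V and V_DS = V_DD − I_D(R_D+R_S) = 16 − 1.12×5.99 = 9.29 V.
Saturation requires V_DS ≥ V_GS − V_t = 1.18 V; 9.29 ≥ 1.18 ✓.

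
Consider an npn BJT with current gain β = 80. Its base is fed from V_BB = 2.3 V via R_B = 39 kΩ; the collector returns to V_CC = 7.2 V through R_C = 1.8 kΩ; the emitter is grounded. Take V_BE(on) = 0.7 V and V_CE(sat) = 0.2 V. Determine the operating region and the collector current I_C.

active; I_C ≈ 3.3 mA

Assume active. Base-emitter loop: I_B = (V_BB − V_BE)/R_B = (2.3 − 0.7)/39 = 0.041 mA.
I_C = β·I_B = 80×0.041 = 3.28 mA.
V_CE = V_CC − I_C·R_C = 7.2 − 3.28×1.8 = 1.29 V > V_CE(sat), so the active-region assumption holds.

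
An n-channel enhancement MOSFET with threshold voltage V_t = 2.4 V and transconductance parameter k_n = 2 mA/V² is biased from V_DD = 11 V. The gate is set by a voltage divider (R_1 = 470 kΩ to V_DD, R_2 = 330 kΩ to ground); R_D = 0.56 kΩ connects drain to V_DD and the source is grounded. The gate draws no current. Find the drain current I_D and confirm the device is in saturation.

I_D ≈ 4.6 mA

V_G = V_DD·R_2/(R_1+R_2) = 11×330/800 = 4.54 V. With the source grounded, V_GS = V_G = 4.54 V.
Assume saturation: I_D = (k_n/2)(V_GS − V_t)² = (2/2)×(4.54 − 2.4)² = 1×2.14² = 4.57 mA.
V_DS = V_DD − I_D·R_D = 11 − 4.57×0.56 = 8.44 V.
Saturation requires V_DS ≥ V_GS − V_t = 2.14 V; 8.44 ≥ 2.14 ✓.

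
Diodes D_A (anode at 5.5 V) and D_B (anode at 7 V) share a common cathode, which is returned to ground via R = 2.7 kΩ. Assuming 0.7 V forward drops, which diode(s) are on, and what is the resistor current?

Only D_B conducts; I_R ≈ 2.3 mA

Assume both conduct. Then node N would need to be at both 5.5−0.7 = 4.8 V and 7−0.7 = 6.3 V, which is impossible.
Assume only D_B conducts: V_N = 7 − 0.7 = 6.3 V, so I_R = 6.3/2.7 = 2.33 mA.
Check D_A: its anode-to-cathode voltage is 5.5 − 6.3 = -0.8 V < 0.7 V, so it is off. The assumption is consistent.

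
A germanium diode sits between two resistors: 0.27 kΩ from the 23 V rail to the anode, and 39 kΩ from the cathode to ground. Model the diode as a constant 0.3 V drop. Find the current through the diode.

The two resistors are in series with the diode, so KVL gives 23 = I·0.27 + 0.3 + I·39.
I = (23 − 0.3) / (0.27 + 39) kΩ = 22.7 / 39.3 = 0.578 mA.

I ≈ 0.58 mA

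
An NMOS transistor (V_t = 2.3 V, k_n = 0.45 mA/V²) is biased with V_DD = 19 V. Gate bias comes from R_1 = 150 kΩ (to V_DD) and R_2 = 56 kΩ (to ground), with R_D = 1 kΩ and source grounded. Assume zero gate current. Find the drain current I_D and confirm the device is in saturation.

I_D ≈ 1.8 mA

V_G = V_DD·R_2/(R_1+R_2) = 19×56/206 = 5.17 V. With the source grounded, V_GS = V_G = 5.17 V.
Assume saturation: I_D = (k_n/2)(V_GS − V_t)² = (0.45/2)×(5.17 − 2.3)² = 0.225×2.87² = 1.85 mA.
V_DS = V_DD − I_D·R_D = 19 − 1.85×1 = 17.2 V.
Saturation requires V_DS ≥ V_GS − V_t = 2.87 V; 17.2 ≥ 2.87 ✓.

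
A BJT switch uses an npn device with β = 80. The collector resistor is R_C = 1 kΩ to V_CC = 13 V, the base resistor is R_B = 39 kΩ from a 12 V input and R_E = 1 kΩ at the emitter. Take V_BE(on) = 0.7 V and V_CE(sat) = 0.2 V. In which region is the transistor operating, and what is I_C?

Assume active: I_B = (12 − 0.7)/(39 + 81×1) = 0.0942 mA, I_C = β·I_B = 7.53 mA.
Then V_CE = 13 − 7.53×1 − 7.63×1 = -2.16 V < 0.2 V — the active assumption fails.
Re-solve with V_CE = 0.2 V. KCL at the emitter: V_E/R_E = (V_BB−0.7−V_E)/R_B + (V_CC−0.2−V_E)/R_C, giving V_E = 6.46 V.
I_C = (V_CC − 0.2 − V_E)/R_C = (12.8 − 6.46)/1 = 6.34 mA.
Check: I_B = (11.3 − 6.46)/39 = 0.124 mA, and β·I_B = 9.92 mA > I_C, confirming saturation.

saturation; I_C ≈ 6.3 mA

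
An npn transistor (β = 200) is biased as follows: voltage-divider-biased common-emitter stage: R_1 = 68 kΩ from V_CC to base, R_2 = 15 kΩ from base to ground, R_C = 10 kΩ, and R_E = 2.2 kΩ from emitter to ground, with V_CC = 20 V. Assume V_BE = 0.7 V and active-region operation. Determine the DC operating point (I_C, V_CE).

I_C ≈ 1.3 mA, V_CE ≈ 4.3 V

Thevenize the base divider: V_Th = V_CC·R_2/(R_1+R_2) = 20×15/83 = 3.61 V, R_Th = R_1‖R_2 = 12.3 kΩ.
Base-emitter loop: V_Th = I_B·R_Th + V_BE + (β+1)I_B·R_E, so I_B = (3.61 − 0.7) / (12.3 + 201×2.2) = 0.00641 mA.
I_C = β·I_B = 200×0.00641 = 1.28 mA, and I_E = (β+1)I_B = 1.29 mA.
V_CE = V_CC − I_C·R_C − I_E·R_E = 20 − 1.28×10 − 1.29×2.2 = 4.34 V.
V_CE = 4.34 V > 0.2 V confirms active-region operation.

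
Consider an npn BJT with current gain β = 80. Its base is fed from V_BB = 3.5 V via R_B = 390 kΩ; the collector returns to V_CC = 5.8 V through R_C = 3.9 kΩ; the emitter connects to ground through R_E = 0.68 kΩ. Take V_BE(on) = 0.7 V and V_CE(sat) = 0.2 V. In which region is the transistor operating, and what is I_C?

Assume active. Base-emitter loop: I_B = (V_BB − V_BE)/(R_B + (β+1)R_E) = (3.5 − 0.7)/(390 + 81×0.68) = 0.00629 mA.
I_C = β·I_B = 80×0.00629 = 0.503 mA.
V_CE = V_CC − I_C·R_C − I_E·R_E = 5.8 − 0.503×3.9 − 0.51×0.68 = 3.49 V > V_CE(sat), so the active-region assumption holds.

active; I_C ≈ 0.5 mA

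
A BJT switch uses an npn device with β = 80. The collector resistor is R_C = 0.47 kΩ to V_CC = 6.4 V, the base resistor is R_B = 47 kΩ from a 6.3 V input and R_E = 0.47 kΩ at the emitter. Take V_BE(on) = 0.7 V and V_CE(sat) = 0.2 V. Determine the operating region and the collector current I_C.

Assume active. Base-emitter loop: I_B = (V_BB − V_BE)/(R_B + (β+1)R_E) = (6.3 − 0.7)/(47 + 81×0.47) = 0.0658 mA.
I_C = β·I_B = 80×0.0658 = 5.27 mA.
V_CE = V_CC − I_C·R_C − I_E·R_E = 6.4 − 5.27×0.47 − 5.33×0.47 = 1.42 V > V_CE(sat), so the active-region assumption holds.

active; I_C ≈ 5.3 mA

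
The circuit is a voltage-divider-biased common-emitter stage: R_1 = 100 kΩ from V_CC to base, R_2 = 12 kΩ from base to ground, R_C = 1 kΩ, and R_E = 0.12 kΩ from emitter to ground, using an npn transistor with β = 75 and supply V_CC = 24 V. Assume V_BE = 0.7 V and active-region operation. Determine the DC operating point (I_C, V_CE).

I_C ≈ 7.1 mA, V_CE ≈ 16 V

Thevenize the base divider: V_Th = V_CC·R_2/(R_1+R_2) = 24×12/112 = 2.57 V, R_Th = R_1‖R_2 = 10.7 kΩ.
Base-emitter loop: V_Th = I_B·R_Th + V_BE + (β+1)I_B·R_E, so I_B = (2.57 − 0.7) / (10.7 + 76×0.12) = 0.0944 mA.
I_C = β·I_B = 75×0.0944 = 7.08 mA, and I_E = (β+1)I_B = 7.17 mA.
V_CE = V_CC − I_C·R_C − I_E·R_E = 24 − 7.08×1 − 7.17×0.12 = 16.1 V.
V_CE = 16.1 V > 0.2 V confirms active-region operation.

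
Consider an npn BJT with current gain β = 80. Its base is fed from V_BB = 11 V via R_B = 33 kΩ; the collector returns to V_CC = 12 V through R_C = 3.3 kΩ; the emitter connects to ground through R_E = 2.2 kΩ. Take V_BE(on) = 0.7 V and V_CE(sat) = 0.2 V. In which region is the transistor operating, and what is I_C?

saturation; I_C ≈ 2.1 mA

Assume active: I_B = (11 − 0.7)/(33 + 81×2.2) = 0.0488 mA, I_C = β·I_B = 3.9 mA.
Then V_CE = 12 − 3.9×3.3 − 3.95×2.2 = -9.57 V < 0.2 V — the active assumption fails.
Re-solve with V_CE = 0.2 V. KCL at the emitter: V_E/R_E = (V_BB−0.7−V_E)/R_B + (V_CC−0.2−V_E)/R_C, giving V_E = 4.93 V.
I_C = (V_CC − 0.2 − V_E)/R_C = (11.8 − 4.93)/3.3 = 2.08 mA.
Check: I_B = (10.3 − 4.93)/33 = 0.163 mA, and β·I_B = 13 mA > I_C, confirming saturation.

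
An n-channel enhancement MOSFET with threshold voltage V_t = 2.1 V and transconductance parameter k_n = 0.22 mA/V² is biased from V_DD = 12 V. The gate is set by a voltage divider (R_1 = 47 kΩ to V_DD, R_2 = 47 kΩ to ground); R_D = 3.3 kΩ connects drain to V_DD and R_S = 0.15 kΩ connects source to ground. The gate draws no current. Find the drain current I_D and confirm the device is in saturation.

V_G = V_DD·R_2/(R_1+R_2) = 12×47/94 = 6 V.
Assume saturation: I_D = (k_n/2)(V_GS − V_t)² with V_GS = V_G − I_D·R_S = 6 − 0.15·I_D.
Substituting gives 0.00248·I_D² − 1.13·I_D + 1.67 = 0, with roots I_D = 1.49 or 455 mA.
The root I_D = 455 mA gives V_GS = -62.2 V ≤ V_t, so take I_D = 1.49 mA.
Then V_GS = 5.78 V and V_DS = V_DD − I_D(R_D+R_S) = 12 − 1.49×3.45 = 6.87 V.
Saturation requires V_DS ≥ V_GS − V_t = 3.68 V; 6.87 ≥ 3.68 ✓.

I_D ≈ 1.5 mA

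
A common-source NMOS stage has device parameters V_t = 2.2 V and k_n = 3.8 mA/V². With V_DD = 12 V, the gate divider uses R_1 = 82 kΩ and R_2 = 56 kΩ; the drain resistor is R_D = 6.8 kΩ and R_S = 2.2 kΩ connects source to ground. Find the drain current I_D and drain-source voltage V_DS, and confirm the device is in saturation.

V_G = V_DD·R_2/(R_1+R_2) = 12×56/138 = 4.87 V.
Assume saturation: I_D = (k_n/2)(V_GS − V_t)² with V_GS = V_G − I_D·R_S = 4.87 − 2.2·I_D.
Substituting gives 9.2·I_D² − 23.3·I_D + 13.5 = 0, with roots I_D = 0.901 or 1.64 mA.
The root I_D = 1.64 mA gives V_GS = 1.27 V ≤ V_t, so take I_D = 0.901 mA.
Then V_GS = 2.89 V and V_DS = V_DD − I_D(R_D+R_S) = 12 − 0.901×9 = 3.9 V.
Saturation requires V_DS ≥ V_GS − V_t = 0.688 V; 3.9 ≥ 0.688 ✓.

I_D ≈ 0.9 mA, V_DS ≈ 3.9 V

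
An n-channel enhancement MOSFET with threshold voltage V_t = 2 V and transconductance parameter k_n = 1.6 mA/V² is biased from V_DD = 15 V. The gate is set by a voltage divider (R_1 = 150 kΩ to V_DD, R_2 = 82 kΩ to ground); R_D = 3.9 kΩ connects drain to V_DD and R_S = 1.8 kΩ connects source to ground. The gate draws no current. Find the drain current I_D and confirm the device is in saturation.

V_G = V_DD·R_2/(R_1+R_2) = 15×82/232 = 5.3 V.
Assume saturation: I_D = (k_n/2)(V_GS − V_t)² with V_GS = V_G − I_D·R_S = 5.3 − 1.8·I_D.
Substituting gives 2.59·I_D² − 10.5·I_D + 8.72 = 0, with roots I_D = 1.16 or 2.89 mA.
The root I_D = 2.89 mA gives V_GS = 0.0993 V ≤ V_t, so take I_D = 1.16 mA.
Then V_GS = 3.21 V and V_DS = V_DD − I_D(R_D+R_S) = 15 − 1.16×5.7 = 8.36 V.
Saturation requires V_DS ≥ V_GS − V_t = 1.21 V; 8.36 ≥ 1.21 ✓.

I_D ≈ 1.2 mA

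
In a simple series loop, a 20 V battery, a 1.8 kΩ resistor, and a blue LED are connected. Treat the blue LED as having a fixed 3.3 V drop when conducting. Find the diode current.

KVL around the loop: 20 = V_D + I·R = 3.3 + I × 1.8 kΩ.
So I = (20 − 3.3) / 1.8 kΩ = 16.7 / 1.8 = 9.28 mA.

I ≈ 9.3 mA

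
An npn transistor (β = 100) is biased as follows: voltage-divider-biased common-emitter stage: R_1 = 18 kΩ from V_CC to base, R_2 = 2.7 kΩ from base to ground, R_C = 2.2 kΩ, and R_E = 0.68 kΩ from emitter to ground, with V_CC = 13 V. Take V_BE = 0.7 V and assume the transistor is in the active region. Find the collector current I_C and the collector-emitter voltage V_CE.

Thevenize the base divider: V_Th = V_CC·R_2/(R_1+R_2) = 13×2.7/20.7 = 1.7 V, R_Th = R_1‖R_2 = 2.35 kΩ.
Base-emitter loop: V_Th = I_B·R_Th + V_BE + (β+1)I_B·R_E, so I_B = (1.7 − 0.7) / (2.35 + 101×0.68) = 0.014 mA.
I_C = β·I_B = 100×0.014 = 1.4 mA, and I_E = (β+1)I_B = 1.42 mA.
V_CE = V_CC − I_C·R_C − I_E·R_E = 13 − 1.4×2.2 − 1.42×0.68 = 8.95 V.
V_CE = 8.95 V > 0.2 V confirms active-region operation.

I_C ≈ 1.4 mA, V_CE ≈ 9 V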